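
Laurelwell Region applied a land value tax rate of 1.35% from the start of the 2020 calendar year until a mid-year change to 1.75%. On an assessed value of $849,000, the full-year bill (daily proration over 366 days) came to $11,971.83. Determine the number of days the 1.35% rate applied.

311 days

Let d = days at the first rate; then 366 − d days at the second rate.
$849,000 × [1.35%·d + 1.75%·(366−d)] / 366 = $11,971.83
Solving gives d = 311, so the new rate took effect on November 7, 2020.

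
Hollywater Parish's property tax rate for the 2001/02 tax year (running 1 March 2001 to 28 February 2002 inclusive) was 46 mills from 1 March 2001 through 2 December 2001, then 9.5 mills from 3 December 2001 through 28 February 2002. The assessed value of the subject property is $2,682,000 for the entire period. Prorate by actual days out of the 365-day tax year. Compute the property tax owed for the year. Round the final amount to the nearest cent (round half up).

1 March – 2 December 2001: 277 days at 46 mills → $2,682,000 × 4.6% × 277/365 = $93,627.5178
3 December 2001 – 28 February 2002: 88 days at 9.5 mills → $2,682,000 × 0.95% × 88/365 = $6,142.8822
Total = $99,770.4000

$99,770.40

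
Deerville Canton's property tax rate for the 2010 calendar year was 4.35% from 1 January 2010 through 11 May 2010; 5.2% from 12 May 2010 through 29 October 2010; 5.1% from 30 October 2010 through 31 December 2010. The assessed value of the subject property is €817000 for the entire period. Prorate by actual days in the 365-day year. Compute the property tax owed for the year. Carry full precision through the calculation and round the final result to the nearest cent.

€39850.57

1 January – 11 May 2010: 131 days at 4.35% → €817000 × 4.35% × 131/365 = €12755.2726
12 May – 29 October 2010: 171 days at 5.2% → €817000 × 5.2% × 171/365 = €19903.4630
30 October – 31 December 2010: 63 days at 5.1% → €817000 × 5.1% × 63/365 = €7191.8384
Total = €39850.5740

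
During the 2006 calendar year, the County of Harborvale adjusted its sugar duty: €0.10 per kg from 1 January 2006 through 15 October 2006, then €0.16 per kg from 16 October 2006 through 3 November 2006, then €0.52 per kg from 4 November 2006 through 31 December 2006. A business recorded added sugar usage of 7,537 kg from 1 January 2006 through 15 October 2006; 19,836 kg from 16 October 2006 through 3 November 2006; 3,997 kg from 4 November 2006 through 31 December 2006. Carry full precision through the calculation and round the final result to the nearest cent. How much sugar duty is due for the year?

1 January – 15 October 2006: 7,537 kg at €0.10/kg → €753.70
16 October – 3 November 2006: 19,836 kg at €0.16/kg → €3,173.76
4 November – 31 December 2006: 3,997 kg at €0.52/kg → €2,078.44

€6,005.90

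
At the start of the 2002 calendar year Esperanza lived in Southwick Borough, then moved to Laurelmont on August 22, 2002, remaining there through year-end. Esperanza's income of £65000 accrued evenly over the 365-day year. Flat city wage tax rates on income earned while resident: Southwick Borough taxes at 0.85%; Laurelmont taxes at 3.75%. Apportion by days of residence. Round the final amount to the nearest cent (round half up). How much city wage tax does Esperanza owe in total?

£1234.20

Southwick Borough, January 1 – August 21, 2002: 233 days → £65000 × 0.85% × 233/365 = £352.6918
Laurelmont, August 22 – December 31, 2002: 132 days → £65000 × 3.75% × 132/365 = £881.5068
Total = £1234.1986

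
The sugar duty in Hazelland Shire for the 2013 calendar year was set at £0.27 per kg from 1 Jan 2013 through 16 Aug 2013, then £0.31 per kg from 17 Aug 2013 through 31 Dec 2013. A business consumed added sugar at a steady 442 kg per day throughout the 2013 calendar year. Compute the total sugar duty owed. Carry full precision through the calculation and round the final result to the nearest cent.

£45981.26

1 Jan – 16 Aug 2013: 228 days × 442 kg/day = 100,776 kg at £0.27/kg → £27209.52
17 Aug – 31 Dec 2013: 137 days × 442 kg/day = 60,554 kg at £0.31/kg → £18771.74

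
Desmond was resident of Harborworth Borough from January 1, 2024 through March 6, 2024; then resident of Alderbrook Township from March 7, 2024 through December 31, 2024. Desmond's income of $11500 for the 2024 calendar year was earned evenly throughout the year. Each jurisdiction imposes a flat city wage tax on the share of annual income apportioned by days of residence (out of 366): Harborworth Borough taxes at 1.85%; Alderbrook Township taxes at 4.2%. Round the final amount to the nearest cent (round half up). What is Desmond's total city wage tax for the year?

$434.27

Harborworth Borough, January 1 – March 6, 2024: 66 days → $11500 × 1.85% × 66/366 = $38.3648
Alderbrook Township, March 7 – December 31, 2024: 300 days → $11500 × 4.2% × 300/366 = $395.9016
Total = $434.2664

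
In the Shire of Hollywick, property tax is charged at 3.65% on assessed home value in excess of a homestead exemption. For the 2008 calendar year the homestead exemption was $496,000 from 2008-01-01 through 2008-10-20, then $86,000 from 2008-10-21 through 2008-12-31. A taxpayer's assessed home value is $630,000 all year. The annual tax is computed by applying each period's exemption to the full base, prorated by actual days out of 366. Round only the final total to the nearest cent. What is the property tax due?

$7,834.93

2008-01-01 to 2008-10-20: 294 days, exemption $496,000 → ($630,000 − $496,000) × 3.65% × 294/366 = $3,928.8361
2008-10-21 to 2008-12-31: 72 days, exemption $86,000 → ($630,000 − $86,000) × 3.65% × 72/366 = $3,906.0984
Total = $7,834.9344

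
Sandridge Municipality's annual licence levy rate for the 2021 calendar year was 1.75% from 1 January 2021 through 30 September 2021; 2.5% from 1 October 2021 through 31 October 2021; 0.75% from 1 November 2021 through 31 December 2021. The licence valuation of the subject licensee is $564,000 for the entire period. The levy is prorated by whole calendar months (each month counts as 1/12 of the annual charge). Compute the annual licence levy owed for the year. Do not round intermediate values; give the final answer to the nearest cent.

1 January – 30 September 2021: 9 months at 1.75% → $564,000 × 1.75% × 9/12 = $7,402.5000
1 October – 31 October 2021: 1 month at 2.5% → $564,000 × 2.5% × 1/12 = $1,175.0000
1 November – 31 December 2021: 2 months at 0.75% → $564,000 × 0.75% × 2/12 = $705.0000
Total = $9,282.5000

$9,282.50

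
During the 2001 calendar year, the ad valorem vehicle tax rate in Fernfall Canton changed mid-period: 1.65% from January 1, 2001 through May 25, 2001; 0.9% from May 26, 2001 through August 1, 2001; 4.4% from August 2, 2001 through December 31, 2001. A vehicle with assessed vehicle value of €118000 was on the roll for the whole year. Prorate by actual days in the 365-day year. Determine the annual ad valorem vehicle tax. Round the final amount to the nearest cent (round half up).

January 1 – May 25, 2001: 145 days at 1.65% → €118000 × 1.65% × 145/365 = €773.4658
May 26 – August 1, 2001: 68 days at 0.9% → €118000 × 0.9% × 68/365 = €197.8521
August 2 – December 31, 2001: 152 days at 4.4% → €118000 × 4.4% × 152/365 = €2162.1479
Total = €3133.4658

€3133.47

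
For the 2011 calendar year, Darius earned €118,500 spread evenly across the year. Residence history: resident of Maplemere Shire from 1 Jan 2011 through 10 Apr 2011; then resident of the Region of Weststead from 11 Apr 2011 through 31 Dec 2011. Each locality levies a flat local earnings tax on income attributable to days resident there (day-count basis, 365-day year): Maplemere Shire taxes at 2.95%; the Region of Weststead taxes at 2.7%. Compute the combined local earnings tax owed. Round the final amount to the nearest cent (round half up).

€3,280.66

Maplemere Shire, 1 Jan – 10 Apr 2011: 100 days → €118,500 × 2.95% × 100/365 = €957.7397
The Region of Weststead, 11 Apr – 31 Dec 2011: 265 days → €118,500 × 2.7% × 265/365 = €2,322.9247
Total = €3,280.6644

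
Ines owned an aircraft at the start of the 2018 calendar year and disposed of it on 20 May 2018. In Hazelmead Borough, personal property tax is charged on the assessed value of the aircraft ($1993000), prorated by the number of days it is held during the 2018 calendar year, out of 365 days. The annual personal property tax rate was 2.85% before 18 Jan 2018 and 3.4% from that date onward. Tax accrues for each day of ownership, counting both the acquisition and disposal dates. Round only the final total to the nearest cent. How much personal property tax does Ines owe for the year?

$25480.37

1 Jan – 17 Jan 2018: 17 days at 2.85% → $1993000 × 2.85% × 17/365 = $2645.5027
18 Jan – 20 May 2018: 123 days at 3.4% → $1993000 × 3.4% × 123/365 = $22834.8658
Total = $25480.3685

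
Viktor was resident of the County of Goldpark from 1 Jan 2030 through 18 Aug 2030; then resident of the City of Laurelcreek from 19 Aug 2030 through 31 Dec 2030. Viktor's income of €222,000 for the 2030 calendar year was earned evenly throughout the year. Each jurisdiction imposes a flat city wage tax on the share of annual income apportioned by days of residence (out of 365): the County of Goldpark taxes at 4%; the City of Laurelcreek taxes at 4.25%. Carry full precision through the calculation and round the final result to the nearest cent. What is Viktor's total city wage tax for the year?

€9,085.27

The County of Goldpark, 1 Jan – 18 Aug 2030: 230 days → €222,000 × 4% × 230/365 = €5,595.6164
The City of Laurelcreek, 19 Aug – 31 Dec 2030: 135 days → €222,000 × 4.25% × 135/365 = €3,489.6575
Total = €9,085.2740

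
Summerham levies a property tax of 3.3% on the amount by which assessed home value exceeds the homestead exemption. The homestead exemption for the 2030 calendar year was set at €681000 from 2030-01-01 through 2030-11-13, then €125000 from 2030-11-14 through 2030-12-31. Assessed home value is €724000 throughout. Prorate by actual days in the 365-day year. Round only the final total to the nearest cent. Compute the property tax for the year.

€3831.89

2030-01-01 to 2030-11-13: 317 days, exemption €681000 → (€724000 − €681000) × 3.3% × 317/365 = €1232.3918
2030-11-14 to 2030-12-31: 48 days, exemption €125000 → (€724000 − €125000) × 3.3% × 48/365 = €2599.4959
Total = €3831.8877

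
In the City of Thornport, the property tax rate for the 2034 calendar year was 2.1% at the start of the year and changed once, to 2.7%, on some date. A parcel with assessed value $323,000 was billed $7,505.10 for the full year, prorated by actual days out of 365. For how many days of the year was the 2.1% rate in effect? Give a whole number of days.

Let d = days at the first rate; then 365 − d days at the second rate.
$323,000 × [2.1%·d + 2.7%·(365−d)] / 365 = $7,505.10
Solving gives d = 229, so the new rate took effect on 18 August 2034.

229 days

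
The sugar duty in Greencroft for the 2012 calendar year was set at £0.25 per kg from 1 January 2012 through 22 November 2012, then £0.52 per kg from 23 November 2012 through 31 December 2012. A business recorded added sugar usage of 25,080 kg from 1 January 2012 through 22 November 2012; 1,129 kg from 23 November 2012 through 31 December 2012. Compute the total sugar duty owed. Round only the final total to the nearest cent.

1 January – 22 November 2012: 25,080 kg at £0.25/kg → £6,270.00
23 November – 31 December 2012: 1,129 kg at £0.52/kg → £587.08

£6,857.08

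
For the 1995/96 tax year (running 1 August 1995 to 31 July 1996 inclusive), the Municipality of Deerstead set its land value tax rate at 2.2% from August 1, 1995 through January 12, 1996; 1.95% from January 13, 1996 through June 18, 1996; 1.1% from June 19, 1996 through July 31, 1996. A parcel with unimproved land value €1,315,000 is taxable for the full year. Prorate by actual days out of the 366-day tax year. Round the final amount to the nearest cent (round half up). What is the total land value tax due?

€25,811.37

August 1, 1995 – January 12, 1996: 165 days at 2.2% → €1,315,000 × 2.2% × 165/366 = €13,042.2131
January 13 – June 18, 1996: 158 days at 1.95% → €1,315,000 × 1.95% × 158/366 = €11,069.7131
June 19 – July 31, 1996: 43 days at 1.1% → €1,315,000 × 1.1% × 43/366 = €1,699.4399
Total = €25,811.3661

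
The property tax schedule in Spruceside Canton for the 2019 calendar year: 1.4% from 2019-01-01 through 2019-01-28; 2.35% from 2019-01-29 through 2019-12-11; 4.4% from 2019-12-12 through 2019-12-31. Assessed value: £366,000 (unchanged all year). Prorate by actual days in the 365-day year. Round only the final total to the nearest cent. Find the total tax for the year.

2019-01-01 to 2019-01-28: 28 days at 1.4% → £366,000 × 1.4% × 28/365 = £393.0740
2019-01-29 to 2019-12-11: 317 days at 2.35% → £366,000 × 2.35% × 317/365 = £7,469.9096
2019-12-12 to 2019-12-31: 20 days at 4.4% → £366,000 × 4.4% × 20/365 = £882.4110
Total = £8,745.3945

£8,745.39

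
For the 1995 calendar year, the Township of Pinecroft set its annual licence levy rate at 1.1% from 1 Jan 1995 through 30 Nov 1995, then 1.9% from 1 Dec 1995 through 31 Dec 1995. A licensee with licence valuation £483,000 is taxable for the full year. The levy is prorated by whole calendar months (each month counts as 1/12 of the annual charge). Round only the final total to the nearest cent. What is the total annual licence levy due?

1 Jan – 30 Nov 1995: 11 months at 1.1% → £483,000 × 1.1% × 11/12 = £4,870.2500
1 Dec – 31 Dec 1995: 1 month at 1.9% → £483,000 × 1.9% × 1/12 = £764.7500
Total = £5,635.0000

£5,635.00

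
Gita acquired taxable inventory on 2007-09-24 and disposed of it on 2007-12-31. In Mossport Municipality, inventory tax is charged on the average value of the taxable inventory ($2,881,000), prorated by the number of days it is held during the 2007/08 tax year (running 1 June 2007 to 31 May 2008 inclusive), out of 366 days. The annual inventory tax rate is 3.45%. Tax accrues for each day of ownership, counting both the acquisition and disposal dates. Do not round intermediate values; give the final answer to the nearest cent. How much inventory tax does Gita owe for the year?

Days held (2007-09-24 to 2007-12-31): 99 out of 366
Tax = $2,881,000 × 3.45% × 99/366 = $26,885.3975

$26,885.40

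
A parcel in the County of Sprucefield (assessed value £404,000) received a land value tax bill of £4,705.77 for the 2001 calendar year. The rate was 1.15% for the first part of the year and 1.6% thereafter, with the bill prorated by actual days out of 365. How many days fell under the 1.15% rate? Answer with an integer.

353 days

Let d = days at the first rate; then 365 − d days at the second rate.
£404,000 × [1.15%·d + 1.6%·(365−d)] / 365 = £4,705.77
Solving gives d = 353, so the new rate took effect on December 20, 2001.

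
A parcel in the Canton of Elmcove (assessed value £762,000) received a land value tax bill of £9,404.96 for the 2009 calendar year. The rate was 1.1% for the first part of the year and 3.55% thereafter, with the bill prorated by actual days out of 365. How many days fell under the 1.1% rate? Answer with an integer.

345 days

Let d = days at the first rate; then 365 − d days at the second rate.
£762,000 × [1.1%·d + 3.55%·(365−d)] / 365 = £9,404.96
Solving gives d = 345, so the new rate took effect on 12 December 2009.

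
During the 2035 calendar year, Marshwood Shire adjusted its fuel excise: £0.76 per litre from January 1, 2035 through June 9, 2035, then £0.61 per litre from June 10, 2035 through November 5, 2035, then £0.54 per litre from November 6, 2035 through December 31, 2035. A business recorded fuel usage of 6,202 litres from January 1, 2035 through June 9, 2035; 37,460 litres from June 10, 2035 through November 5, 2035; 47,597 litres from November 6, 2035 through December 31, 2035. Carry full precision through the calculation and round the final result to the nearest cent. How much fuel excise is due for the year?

January 1 – June 9, 2035: 6,202 litres at £0.76/litre → £4,713.52
June 10 – November 5, 2035: 37,460 litres at £0.61/litre → £22,850.60
November 6 – December 31, 2035: 47,597 litres at £0.54/litre → £25,702.38

£53,266.50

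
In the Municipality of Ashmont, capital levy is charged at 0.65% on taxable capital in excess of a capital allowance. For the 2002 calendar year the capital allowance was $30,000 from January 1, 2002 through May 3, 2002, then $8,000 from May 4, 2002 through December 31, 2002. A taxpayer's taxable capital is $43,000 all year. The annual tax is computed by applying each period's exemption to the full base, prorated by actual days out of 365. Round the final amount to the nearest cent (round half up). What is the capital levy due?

$179.31

January 1 – May 3, 2002: 123 days, exemption $30,000 → ($43,000 − $30,000) × 0.65% × 123/365 = $28.4753
May 4 – December 31, 2002: 242 days, exemption $8,000 → ($43,000 − $8,000) × 0.65% × 242/365 = $150.8356
Total = $179.3110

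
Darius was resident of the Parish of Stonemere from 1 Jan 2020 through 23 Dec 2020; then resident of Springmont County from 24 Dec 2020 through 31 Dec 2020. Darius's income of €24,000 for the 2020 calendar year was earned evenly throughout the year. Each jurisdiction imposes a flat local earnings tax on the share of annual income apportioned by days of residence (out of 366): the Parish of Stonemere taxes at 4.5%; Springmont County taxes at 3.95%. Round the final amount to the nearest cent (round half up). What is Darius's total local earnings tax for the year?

€1,077.11

The Parish of Stonemere, 1 Jan – 23 Dec 2020: 358 days → €24,000 × 4.5% × 358/366 = €1,056.3934
Springmont County, 24 Dec – 31 Dec 2020: 8 days → €24,000 × 3.95% × 8/366 = €20.7213
Total = €1,077.1148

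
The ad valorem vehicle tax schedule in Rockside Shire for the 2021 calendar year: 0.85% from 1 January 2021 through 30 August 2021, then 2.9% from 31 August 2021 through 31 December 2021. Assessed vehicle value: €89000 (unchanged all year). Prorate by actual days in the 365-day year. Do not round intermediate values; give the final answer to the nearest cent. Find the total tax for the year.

1 January – 30 August 2021: 242 days at 0.85% → €89000 × 0.85% × 242/365 = €501.5699
31 August – 31 December 2021: 123 days at 2.9% → €89000 × 2.9% × 123/365 = €869.7616
Total = €1371.3315

€1371.33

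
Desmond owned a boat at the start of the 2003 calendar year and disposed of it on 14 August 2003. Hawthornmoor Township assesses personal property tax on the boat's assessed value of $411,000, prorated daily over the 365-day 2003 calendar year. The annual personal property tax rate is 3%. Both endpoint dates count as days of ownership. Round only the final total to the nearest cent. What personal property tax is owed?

$7,634.47

Days held (1 January – 14 August 2003): 226 out of 365
Tax = $411,000 × 3% × 226/365 = $7,634.4658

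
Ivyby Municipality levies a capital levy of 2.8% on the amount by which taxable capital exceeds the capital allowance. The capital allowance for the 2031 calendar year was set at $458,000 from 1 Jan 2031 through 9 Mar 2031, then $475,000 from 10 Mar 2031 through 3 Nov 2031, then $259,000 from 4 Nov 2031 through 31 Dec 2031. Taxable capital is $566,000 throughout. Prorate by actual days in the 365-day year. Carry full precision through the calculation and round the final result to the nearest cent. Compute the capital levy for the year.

1 Jan – 9 Mar 2031: 68 days, exemption $458,000 → ($566,000 − $458,000) × 2.8% × 68/365 = $563.3753
10 Mar – 3 Nov 2031: 239 days, exemption $475,000 → ($566,000 − $475,000) × 2.8% × 239/365 = $1,668.4164
4 Nov – 31 Dec 2031: 58 days, exemption $259,000 → ($566,000 − $259,000) × 2.8% × 58/365 = $1,365.9397
Total = $3,597.7315

$3,597.73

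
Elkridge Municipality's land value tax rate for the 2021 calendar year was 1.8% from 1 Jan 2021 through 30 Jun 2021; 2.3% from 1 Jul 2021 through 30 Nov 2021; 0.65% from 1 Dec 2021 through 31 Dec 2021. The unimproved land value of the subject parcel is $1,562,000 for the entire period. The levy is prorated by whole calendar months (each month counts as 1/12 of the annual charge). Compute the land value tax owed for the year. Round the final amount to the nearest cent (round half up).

1 Jan – 30 Jun 2021: 6 months at 1.8% → $1,562,000 × 1.8% × 6/12 = $14,058.0000
1 Jul – 30 Nov 2021: 5 months at 2.3% → $1,562,000 × 2.3% × 5/12 = $14,969.1667
1 Dec – 31 Dec 2021: 1 month at 0.65% → $1,562,000 × 0.65% × 1/12 = $846.0833
Total = $29,873.2500

$29,873.25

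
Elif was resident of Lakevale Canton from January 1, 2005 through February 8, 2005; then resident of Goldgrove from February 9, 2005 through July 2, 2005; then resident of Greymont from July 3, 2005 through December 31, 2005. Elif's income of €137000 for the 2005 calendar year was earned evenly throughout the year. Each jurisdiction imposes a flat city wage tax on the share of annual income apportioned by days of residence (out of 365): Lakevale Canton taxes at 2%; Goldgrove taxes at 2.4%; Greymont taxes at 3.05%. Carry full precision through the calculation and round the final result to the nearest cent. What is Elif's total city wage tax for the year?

€3673.48

Lakevale Canton, January 1 – February 8, 2005: 39 days → €137000 × 2% × 39/365 = €292.7671
Goldgrove, February 9 – July 2, 2005: 144 days → €137000 × 2.4% × 144/365 = €1297.1836
Greymont, July 3 – December 31, 2005: 182 days → €137000 × 3.05% × 182/365 = €2083.5260
Total = €3673.4767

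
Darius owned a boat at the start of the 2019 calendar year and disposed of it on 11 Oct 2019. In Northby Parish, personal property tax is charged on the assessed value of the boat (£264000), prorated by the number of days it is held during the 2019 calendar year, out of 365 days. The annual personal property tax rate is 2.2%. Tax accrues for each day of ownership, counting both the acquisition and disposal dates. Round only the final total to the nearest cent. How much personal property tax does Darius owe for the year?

£4519.10

Days held (1 Jan – 11 Oct 2019): 284 out of 365
Tax = £264000 × 2.2% × 284/365 = £4519.1014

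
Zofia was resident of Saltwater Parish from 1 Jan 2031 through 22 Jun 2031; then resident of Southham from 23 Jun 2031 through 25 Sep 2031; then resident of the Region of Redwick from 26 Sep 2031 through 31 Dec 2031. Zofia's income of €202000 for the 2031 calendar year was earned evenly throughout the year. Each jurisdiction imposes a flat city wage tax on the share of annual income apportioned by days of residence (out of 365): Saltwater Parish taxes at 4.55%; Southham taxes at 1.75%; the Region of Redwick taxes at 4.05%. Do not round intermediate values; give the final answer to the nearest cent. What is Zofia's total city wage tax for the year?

Saltwater Parish, 1 Jan – 22 Jun 2031: 173 days → €202000 × 4.55% × 173/365 = €4356.2822
Southham, 23 Jun – 25 Sep 2031: 95 days → €202000 × 1.75% × 95/365 = €920.0685
The Region of Redwick, 26 Sep – 31 Dec 2031: 97 days → €202000 × 4.05% × 97/365 = €2174.1288
Total = €7450.4795

€7450.48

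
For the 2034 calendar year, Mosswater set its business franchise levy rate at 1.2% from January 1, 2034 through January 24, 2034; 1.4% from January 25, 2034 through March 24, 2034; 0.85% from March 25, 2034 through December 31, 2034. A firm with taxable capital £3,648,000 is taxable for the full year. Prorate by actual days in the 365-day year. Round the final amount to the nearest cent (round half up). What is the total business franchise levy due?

January 1 – January 24, 2034: 24 days at 1.2% → £3,648,000 × 1.2% × 24/365 = £2,878.4219
January 25 – March 24, 2034: 59 days at 1.4% → £3,648,000 × 1.4% × 59/365 = £8,255.4740
March 25 – December 31, 2034: 282 days at 0.85% → £3,648,000 × 0.85% × 282/365 = £23,956.8658
Total = £35,090.7616

£35,090.76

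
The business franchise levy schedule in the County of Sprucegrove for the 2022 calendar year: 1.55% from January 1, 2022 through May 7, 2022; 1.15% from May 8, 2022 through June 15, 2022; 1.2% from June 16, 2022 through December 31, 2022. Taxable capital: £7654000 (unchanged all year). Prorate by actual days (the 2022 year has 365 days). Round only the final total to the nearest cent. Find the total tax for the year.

January 1 – May 7, 2022: 127 days at 1.55% → £7654000 × 1.55% × 127/365 = £41279.1753
May 8 – June 15, 2022: 39 days at 1.15% → £7654000 × 1.15% × 39/365 = £9404.9836
June 16 – December 31, 2022: 199 days at 1.2% → £7654000 × 1.2% × 199/365 = £50076.0329
Total = £100760.1918

£100760.19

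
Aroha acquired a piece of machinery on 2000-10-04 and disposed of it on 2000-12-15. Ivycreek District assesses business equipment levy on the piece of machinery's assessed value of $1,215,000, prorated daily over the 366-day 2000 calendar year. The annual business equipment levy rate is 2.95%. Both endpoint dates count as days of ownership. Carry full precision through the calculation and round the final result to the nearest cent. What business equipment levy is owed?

$7,148.91

Days held (2000-10-04 to 2000-12-15): 73 out of 366
Tax = $1,215,000 × 2.95% × 73/366 = $7,148.9139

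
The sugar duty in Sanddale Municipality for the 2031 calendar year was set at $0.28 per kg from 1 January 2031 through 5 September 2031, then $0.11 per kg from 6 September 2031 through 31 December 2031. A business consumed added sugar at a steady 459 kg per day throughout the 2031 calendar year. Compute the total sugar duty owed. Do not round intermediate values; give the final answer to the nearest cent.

1 January – 5 September 2031: 248 days × 459 kg/day = 113,832 kg at $0.28/kg → $31,872.96
6 September – 31 December 2031: 117 days × 459 kg/day = 53,703 kg at $0.11/kg → $5,907.33

$37,780.29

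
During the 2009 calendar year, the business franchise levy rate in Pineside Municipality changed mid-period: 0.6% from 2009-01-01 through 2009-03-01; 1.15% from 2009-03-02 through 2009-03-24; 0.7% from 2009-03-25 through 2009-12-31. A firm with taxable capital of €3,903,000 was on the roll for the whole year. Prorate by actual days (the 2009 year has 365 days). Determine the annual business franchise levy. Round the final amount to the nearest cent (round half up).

€27,786.15

2009-01-01 to 2009-03-01: 60 days at 0.6% → €3,903,000 × 0.6% × 60/365 = €3,849.5342
2009-03-02 to 2009-03-24: 23 days at 1.15% → €3,903,000 × 1.15% × 23/365 = €2,828.3384
2009-03-25 to 2009-12-31: 282 days at 0.7% → €3,903,000 × 0.7% × 282/365 = €21,108.2795
Total = €27,786.1521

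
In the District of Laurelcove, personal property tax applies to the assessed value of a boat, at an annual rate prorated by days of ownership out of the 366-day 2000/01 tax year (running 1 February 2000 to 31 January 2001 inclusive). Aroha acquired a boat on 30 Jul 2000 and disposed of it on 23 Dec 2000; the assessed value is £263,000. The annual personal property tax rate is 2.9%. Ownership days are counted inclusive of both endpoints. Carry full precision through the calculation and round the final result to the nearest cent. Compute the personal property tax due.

Days held (30 Jul – 23 Dec 2000): 147 out of 366
Tax = £263,000 × 2.9% × 147/366 = £3,063.3033

£3,063.30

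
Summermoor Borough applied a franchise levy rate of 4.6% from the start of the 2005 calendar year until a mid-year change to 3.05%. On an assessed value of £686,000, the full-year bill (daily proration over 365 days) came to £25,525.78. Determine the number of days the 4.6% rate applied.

Let d = days at the first rate; then 365 − d days at the second rate.
£686,000 × [4.6%·d + 3.05%·(365−d)] / 365 = £25,525.78
Solving gives d = 158, so the new rate took effect on 8 June 2005.

158 days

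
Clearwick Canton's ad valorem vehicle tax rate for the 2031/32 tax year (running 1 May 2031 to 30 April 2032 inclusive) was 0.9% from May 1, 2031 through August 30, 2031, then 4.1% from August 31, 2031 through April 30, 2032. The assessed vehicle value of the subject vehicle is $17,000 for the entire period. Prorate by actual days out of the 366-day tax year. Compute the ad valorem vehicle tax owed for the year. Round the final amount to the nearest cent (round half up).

May 1 – August 30, 2031: 122 days at 0.9% → $17,000 × 0.9% × 122/366 = $51.0000
August 31, 2031 – April 30, 2032: 244 days at 4.1% → $17,000 × 4.1% × 244/366 = $464.6667
Total = $515.6667

$515.67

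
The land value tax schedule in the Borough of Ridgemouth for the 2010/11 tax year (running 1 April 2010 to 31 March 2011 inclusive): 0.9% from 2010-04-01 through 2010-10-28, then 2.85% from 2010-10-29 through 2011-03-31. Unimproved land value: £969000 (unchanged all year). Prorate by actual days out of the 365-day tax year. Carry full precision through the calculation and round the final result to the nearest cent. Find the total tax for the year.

£16693.35

2010-04-01 to 2010-10-28: 211 days at 0.9% → £969000 × 0.9% × 211/365 = £5041.4548
2010-10-29 to 2011-03-31: 154 days at 2.85% → £969000 × 2.85% × 154/365 = £11651.8932
Total = £16693.3479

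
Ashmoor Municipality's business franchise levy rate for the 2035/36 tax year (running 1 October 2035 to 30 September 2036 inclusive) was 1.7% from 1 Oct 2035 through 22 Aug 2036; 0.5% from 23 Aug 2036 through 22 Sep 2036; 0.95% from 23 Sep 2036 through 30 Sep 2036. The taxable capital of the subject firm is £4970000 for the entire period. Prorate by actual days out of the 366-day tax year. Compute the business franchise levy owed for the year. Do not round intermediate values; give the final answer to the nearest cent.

1 Oct 2035 – 22 Aug 2036: 327 days at 1.7% → £4970000 × 1.7% × 327/366 = £75486.9672
23 Aug – 22 Sep 2036: 31 days at 0.5% → £4970000 × 0.5% × 31/366 = £2104.7814
23 Sep – 30 Sep 2036: 8 days at 0.95% → £4970000 × 0.95% × 8/366 = £1032.0219
Total = £78623.7705

£78623.77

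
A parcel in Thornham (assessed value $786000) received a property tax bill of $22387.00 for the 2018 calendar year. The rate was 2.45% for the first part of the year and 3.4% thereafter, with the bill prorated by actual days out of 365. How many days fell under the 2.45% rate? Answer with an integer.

Let d = days at the first rate; then 365 − d days at the second rate.
$786000 × [2.45%·d + 3.4%·(365−d)] / 365 = $22387.00
Solving gives d = 212, so the new rate took effect on 1 August 2018.

212 days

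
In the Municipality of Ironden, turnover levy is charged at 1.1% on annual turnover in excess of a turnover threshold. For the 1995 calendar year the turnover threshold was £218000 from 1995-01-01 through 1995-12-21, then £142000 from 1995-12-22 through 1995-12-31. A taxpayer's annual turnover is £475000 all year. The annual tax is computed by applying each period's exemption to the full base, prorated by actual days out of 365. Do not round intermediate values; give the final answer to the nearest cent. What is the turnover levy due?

1995-01-01 to 1995-12-21: 355 days, exemption £218000 → (£475000 − £218000) × 1.1% × 355/365 = £2749.5479
1995-12-22 to 1995-12-31: 10 days, exemption £142000 → (£475000 − £142000) × 1.1% × 10/365 = £100.3562
Total = £2849.9041

£2849.90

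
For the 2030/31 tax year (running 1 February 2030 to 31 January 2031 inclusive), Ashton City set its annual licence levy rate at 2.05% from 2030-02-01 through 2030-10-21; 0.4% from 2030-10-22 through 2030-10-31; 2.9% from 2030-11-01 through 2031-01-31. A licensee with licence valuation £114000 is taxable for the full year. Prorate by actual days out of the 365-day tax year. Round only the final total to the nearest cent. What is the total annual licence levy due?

2030-02-01 to 2030-10-21: 263 days at 2.05% → £114000 × 2.05% × 263/365 = £1683.9205
2030-10-22 to 2030-10-31: 10 days at 0.4% → £114000 × 0.4% × 10/365 = £12.4932
2030-11-01 to 2031-01-31: 92 days at 2.9% → £114000 × 2.9% × 92/365 = £833.2932
Total = £2529.7068

£2529.71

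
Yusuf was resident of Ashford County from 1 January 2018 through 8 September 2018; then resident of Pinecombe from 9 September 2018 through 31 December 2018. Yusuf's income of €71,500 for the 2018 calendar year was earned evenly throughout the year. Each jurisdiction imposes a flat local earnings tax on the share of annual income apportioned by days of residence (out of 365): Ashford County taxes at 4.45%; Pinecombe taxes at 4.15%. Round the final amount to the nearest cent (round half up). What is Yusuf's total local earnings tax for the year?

€3,114.76

Ashford County, 1 January – 8 September 2018: 251 days → €71,500 × 4.45% × 251/365 = €2,187.9979
Pinecombe, 9 September – 31 December 2018: 114 days → €71,500 × 4.15% × 114/365 = €926.7575
Total = €3,114.7555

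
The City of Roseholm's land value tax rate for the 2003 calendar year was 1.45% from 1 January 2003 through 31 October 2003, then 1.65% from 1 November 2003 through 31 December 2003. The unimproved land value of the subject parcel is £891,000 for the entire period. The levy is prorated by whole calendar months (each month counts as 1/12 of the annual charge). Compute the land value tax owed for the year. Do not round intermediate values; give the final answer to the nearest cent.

£13,216.50

1 January – 31 October 2003: 10 months at 1.45% → £891,000 × 1.45% × 10/12 = £10,766.2500
1 November – 31 December 2003: 2 months at 1.65% → £891,000 × 1.65% × 2/12 = £2,450.2500
Total = £13,216.5000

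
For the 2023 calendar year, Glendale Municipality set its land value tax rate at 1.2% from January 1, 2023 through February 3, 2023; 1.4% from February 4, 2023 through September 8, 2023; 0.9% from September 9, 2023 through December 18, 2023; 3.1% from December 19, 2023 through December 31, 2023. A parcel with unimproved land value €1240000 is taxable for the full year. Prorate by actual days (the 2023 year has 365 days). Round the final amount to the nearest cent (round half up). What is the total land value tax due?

January 1 – February 3, 2023: 34 days at 1.2% → €1240000 × 1.2% × 34/365 = €1386.0822
February 4 – September 8, 2023: 217 days at 1.4% → €1240000 × 1.4% × 217/365 = €10320.8767
September 9 – December 18, 2023: 101 days at 0.9% → €1240000 × 0.9% × 101/365 = €3088.1096
December 19 – December 31, 2023: 13 days at 3.1% → €1240000 × 3.1% × 13/365 = €1369.0959
Total = €16164.1644

€16164.16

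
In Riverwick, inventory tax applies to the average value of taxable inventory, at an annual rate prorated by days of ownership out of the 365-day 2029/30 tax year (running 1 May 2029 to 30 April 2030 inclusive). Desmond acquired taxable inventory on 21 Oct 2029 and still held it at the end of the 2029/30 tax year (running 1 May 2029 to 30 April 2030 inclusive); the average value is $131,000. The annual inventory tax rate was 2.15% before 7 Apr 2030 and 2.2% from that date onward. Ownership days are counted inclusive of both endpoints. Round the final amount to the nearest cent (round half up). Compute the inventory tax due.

$1,485.86

21 Oct 2029 – 6 Apr 2030: 168 days at 2.15% → $131,000 × 2.15% × 168/365 = $1,296.3616
7 Apr – 30 Apr 2030: 24 days at 2.2% → $131,000 × 2.2% × 24/365 = $189.5014
Total = $1,485.8630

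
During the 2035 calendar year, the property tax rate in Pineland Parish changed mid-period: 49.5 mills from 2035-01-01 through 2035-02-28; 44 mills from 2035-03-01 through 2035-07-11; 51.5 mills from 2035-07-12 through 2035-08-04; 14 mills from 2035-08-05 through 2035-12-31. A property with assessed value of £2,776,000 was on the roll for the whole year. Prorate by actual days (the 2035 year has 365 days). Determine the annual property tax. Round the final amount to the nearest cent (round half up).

2035-01-01 to 2035-02-28: 59 days at 49.5 mills → £2,776,000 × 4.95% × 59/365 = £22,211.8027
2035-03-01 to 2035-07-11: 133 days at 44 mills → £2,776,000 × 4.4% × 133/365 = £44,507.2658
2035-07-12 to 2035-08-04: 24 days at 51.5 mills → £2,776,000 × 5.15% × 24/365 = £9,400.3726
2035-08-05 to 2035-12-31: 149 days at 14 mills → £2,776,000 × 1.4% × 149/365 = £15,865.0301
Total = £91,984.4712

£91,984.47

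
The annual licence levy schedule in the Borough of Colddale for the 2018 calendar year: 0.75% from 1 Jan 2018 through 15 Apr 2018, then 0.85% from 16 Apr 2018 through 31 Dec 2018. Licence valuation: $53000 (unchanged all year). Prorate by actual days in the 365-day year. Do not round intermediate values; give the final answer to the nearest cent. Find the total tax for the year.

1 Jan – 15 Apr 2018: 105 days at 0.75% → $53000 × 0.75% × 105/365 = $114.3493
16 Apr – 31 Dec 2018: 260 days at 0.85% → $53000 × 0.85% × 260/365 = $320.9041
Total = $435.2534

$435.25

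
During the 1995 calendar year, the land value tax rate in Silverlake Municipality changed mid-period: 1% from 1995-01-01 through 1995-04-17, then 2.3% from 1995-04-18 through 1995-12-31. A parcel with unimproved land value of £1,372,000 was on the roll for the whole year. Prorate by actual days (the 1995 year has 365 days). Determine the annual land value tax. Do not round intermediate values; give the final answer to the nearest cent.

£26,327.36

1995-01-01 to 1995-04-17: 107 days at 1% → £1,372,000 × 1% × 107/365 = £4,022.0274
1995-04-18 to 1995-12-31: 258 days at 2.3% → £1,372,000 × 2.3% × 258/365 = £22,305.3370
Total = £26,327.3644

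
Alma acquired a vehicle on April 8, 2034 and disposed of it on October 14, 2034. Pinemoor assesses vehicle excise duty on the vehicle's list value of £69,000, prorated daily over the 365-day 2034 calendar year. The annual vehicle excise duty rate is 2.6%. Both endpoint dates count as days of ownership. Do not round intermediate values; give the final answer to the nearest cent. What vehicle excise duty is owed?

£933.86

Days held (April 8 – October 14, 2034): 190 out of 365
Tax = £69,000 × 2.6% × 190/365 = £933.8630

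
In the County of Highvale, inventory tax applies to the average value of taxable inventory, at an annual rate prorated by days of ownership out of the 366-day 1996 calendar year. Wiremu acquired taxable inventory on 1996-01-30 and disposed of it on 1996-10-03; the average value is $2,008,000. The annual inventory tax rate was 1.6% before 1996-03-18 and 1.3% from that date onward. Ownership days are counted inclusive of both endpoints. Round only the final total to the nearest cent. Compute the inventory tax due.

$18,477.99

1996-01-30 to 1996-03-17: 48 days at 1.6% → $2,008,000 × 1.6% × 48/366 = $4,213.5082
1996-03-18 to 1996-10-03: 200 days at 1.3% → $2,008,000 × 1.3% × 200/366 = $14,264.4809
Total = $18,477.9891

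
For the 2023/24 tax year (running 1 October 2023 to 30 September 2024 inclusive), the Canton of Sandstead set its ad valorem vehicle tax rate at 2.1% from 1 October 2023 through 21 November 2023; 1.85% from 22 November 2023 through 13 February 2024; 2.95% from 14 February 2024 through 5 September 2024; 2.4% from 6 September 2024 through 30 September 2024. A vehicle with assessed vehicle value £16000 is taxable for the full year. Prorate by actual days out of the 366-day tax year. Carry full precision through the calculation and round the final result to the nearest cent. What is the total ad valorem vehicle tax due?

1 October – 21 November 2023: 52 days at 2.1% → £16000 × 2.1% × 52/366 = £47.7377
22 November 2023 – 13 February 2024: 84 days at 1.85% → £16000 × 1.85% × 84/366 = £67.9344
14 February – 5 September 2024: 205 days at 2.95% → £16000 × 2.95% × 205/366 = £264.3716
6 September – 30 September 2024: 25 days at 2.4% → £16000 × 2.4% × 25/366 = £26.2295
Total = £406.2732

£406.27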